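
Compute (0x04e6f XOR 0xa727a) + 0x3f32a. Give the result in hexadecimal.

First 0x04e6f XOR 0xa727a = 0xa3c15.
Add column by column in base 16, right to left:
  5+a = f
  1+2 = 3
  c+3 = f
  3+f = 2 carry 1
  a+3+1 = e

0xe2f3f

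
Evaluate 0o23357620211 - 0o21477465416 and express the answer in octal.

Subtract column by column in base 8:
  1-6 → 3 (borrow)
  1-1-1 → 7 (borrow)
  2-4-1 → 5 (borrow)
  0-5-1 → 2 (borrow)
  2-6-1 → 3 (borrow)
  6-4-1 → 1
  7-7 → 0
  5-7 → 6 (borrow)
  3-4-1 → 6 (borrow)
  3-1-1 → 1
  2-2 → 0

0o1660132573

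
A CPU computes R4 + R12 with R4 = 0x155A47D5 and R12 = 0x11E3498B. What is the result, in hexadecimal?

Add column by column in base 16, right to left:
  5+B = 0 carry 1
  D+8+1 = 6 carry 1
  7+9+1 = 1 carry 1
  4+4+1 = 9
  A+3 = D
  5+E = 3 carry 1
  5+1+1 = 7
  1+1 = 2

0x273D9160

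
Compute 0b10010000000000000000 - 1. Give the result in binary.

0b10001111111111111111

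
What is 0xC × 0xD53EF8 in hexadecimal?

0x9FEF3A0

Multiply each base-16 digit by 12, carrying:
  8×12 = 96 → write 0 carry 6
  F×12+6 = 186 → write A carry 11
  E×12+11 = 179 → write 3 carry 11
  3×12+11 = 47 → write F carry 2
  5×12+2 = 62 → write E carry 3
  D×12+3 = 159 → write F carry 9
  remaining carry: 9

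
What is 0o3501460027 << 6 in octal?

0o350146002700

Shifting left by 6 bits = 2 oct digits: append 2 zeros.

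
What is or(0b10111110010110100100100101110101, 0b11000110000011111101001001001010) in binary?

0b11111110010111111101101101111111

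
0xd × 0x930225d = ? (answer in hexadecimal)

0x7771beb9

Multiply each base-16 digit by 13, carrying:
  d×13 = 169 → write 9 carry 10
  5×13+10 = 75 → write b carry 4
  2×13+4 = 30 → write e carry 1
  2×13+1 = 27 → write b carry 1
  0×13+1 = 1 → write 1
  3×13 = 39 → write 7 carry 2
  9×13+2 = 119 → write 7 carry 7
  remaining carry: 7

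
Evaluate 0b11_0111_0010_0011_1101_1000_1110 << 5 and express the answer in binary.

0b1101110010001111011000111000000

Left shift by 5: append 5 zero bits.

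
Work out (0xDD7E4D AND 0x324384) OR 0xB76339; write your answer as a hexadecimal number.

0xB7633D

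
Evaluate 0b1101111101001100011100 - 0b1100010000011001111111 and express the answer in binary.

0b1101100110010011101

Subtract column by column in base 2:
  0-1 → 1 (borrow)
  0-1-1 → 0 (borrow)
  1-1-1 → 1 (borrow)
  1-1-1 → 1 (borrow)
  1-1-1 → 1 (borrow)
  0-1-1 → 0 (borrow)
  0-1-1 → 0 (borrow)
  0-0-1 → 1 (borrow)
  1-0-1 → 0
  1-1 → 0
  0-1 → 1 (borrow)
  0-0-1 → 1 (borrow)
  1-0-1 → 0
  0-0 → 0
  1-0 → 1
  1-0 → 1
  1-1 → 0
  1-0 → 1
  1-0 → 1
  0-0 → 0
  1-1 → 0
  1-1 → 0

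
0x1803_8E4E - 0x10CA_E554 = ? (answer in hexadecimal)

0x738A8FA

Subtract column by column in base 16:
  E-4 → A
  4-5 → F (borrow)
  E-5-1 → 8
  8-E → A (borrow)
  3-A-1 → 8 (borrow)
  0-C-1 → 3 (borrow)
  8-0-1 → 7
  1-1 → 0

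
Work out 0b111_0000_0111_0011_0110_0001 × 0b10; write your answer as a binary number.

0b111000001110011011000010

Multiply each base-2 digit by 2, carrying:
  1×2 = 2 → write 0 carry 1
  0×2+1 = 1 → write 1
  0×2 = 0 → write 0
  0×2 = 0 → write 0
  0×2 = 0 → write 0
  1×2 = 2 → write 0 carry 1
  1×2+1 = 3 → write 1 carry 1
  0×2+1 = 1 → write 1
  1×2 = 2 → write 0 carry 1
  1×2+1 = 3 → write 1 carry 1
  0×2+1 = 1 → write 1
  0×2 = 0 → write 0
  1×2 = 2 → write 0 carry 1
  1×2+1 = 3 → write 1 carry 1
  1×2+1 = 3 → write 1 carry 1
  0×2+1 = 1 → write 1
  0×2 = 0 → write 0
  0×2 = 0 → write 0
  0×2 = 0 → write 0
  0×2 = 0 → write 0
  1×2 = 2 → write 0 carry 1
  1×2+1 = 3 → write 1 carry 1
  1×2+1 = 3 → write 1 carry 1
  remaining carry: 1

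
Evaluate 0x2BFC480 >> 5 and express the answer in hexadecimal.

5 bits is not a whole number of base-16 digits; in binary: 10101111111100010010000000 >> 5 = 101011111111000100100.

0x15FE24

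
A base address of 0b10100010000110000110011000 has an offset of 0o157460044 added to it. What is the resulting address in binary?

0o157460044 = 0b1101111100110000000100100 in binary.
Add column by column in base 2, right to left:
  0+0 = 0
  0+0 = 0
  0+1 = 1
  1+0 = 1
  1+0 = 1
  0+1 = 1
  0+0 = 0
  1+0 = 1
  1+0 = 1
  0+0 = 0
  0+0 = 0
  0+0 = 0
  0+0 = 0
  1+1 = 0 carry 1
  1+1+1 = 1 carry 1
  0+0+1 = 1
  0+0 = 0
  0+1 = 1
  0+1 = 1
  1+1 = 0 carry 1
  0+1+1 = 0 carry 1
  0+1+1 = 0 carry 1
  0+0+1 = 1
  1+1 = 0 carry 1
  0+1+1 = 0 carry 1
  1+0+1 = 0 carry 1
  final carry 1

0b100010001101100000110111100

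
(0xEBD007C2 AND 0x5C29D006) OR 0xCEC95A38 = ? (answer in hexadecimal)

0xEBD007C2 AND 0x5C29D006 = 0x48000002.
Then OR with 0xCEC95A38.

0xCEC95A3A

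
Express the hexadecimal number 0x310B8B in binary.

Expand each hex digit to 4 bits: 3=0011 1=0001 0=0000 B=1011 8=1000 B=1011.

0b1100010000101110001011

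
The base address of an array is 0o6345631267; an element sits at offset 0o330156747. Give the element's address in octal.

Add column by column in base 8, right to left:
  7+7 = 6 carry 1
  6+4+1 = 3 carry 1
  2+7+1 = 2 carry 1
  1+6+1 = 0 carry 1
  3+5+1 = 1 carry 1
  6+1+1 = 0 carry 1
  5+0+1 = 6
  4+3 = 7
  3+3 = 6
  6+0 = 6

0o6676010236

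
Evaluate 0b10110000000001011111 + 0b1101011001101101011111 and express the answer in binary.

Add column by column in base 2, right to left:
  1+1 = 0 carry 1
  1+1+1 = 1 carry 1
  1+1+1 = 1 carry 1
  1+1+1 = 1 carry 1
  1+1+1 = 1 carry 1
  0+0+1 = 1
  1+1 = 0 carry 1
  0+0+1 = 1
  0+1 = 1
  0+1 = 1
  0+0 = 0
  0+1 = 1
  0+1 = 1
  0+0 = 0
  0+0 = 0
  0+1 = 1
  1+1 = 0 carry 1
  1+0+1 = 0 carry 1
  0+1+1 = 0 carry 1
  1+0+1 = 0 carry 1
  0+1+1 = 0 carry 1
  0+1+1 = 0 carry 1
  final carry 1

0b10000001001101110111110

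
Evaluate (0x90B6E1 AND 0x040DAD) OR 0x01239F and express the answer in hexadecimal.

0x127BF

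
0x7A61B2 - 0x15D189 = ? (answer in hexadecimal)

0x649029

Subtract column by column in base 16:
  2-9 → 9 (borrow)
  B-8-1 → 2
  1-1 → 0
  6-D → 9 (borrow)
  A-5-1 → 4
  7-1 → 6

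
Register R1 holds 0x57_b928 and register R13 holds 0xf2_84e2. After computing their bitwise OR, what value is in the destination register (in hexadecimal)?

0xf7bdea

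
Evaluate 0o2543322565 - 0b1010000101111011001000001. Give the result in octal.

0b1010000101111011001000001 = 0o120573101 in octal.
Subtract column by column in base 8:
  5-1 → 4
  6-0 → 6
  5-1 → 4
  2-3 → 7 (borrow)
  2-7-1 → 2 (borrow)
  3-5-1 → 5 (borrow)
  3-0-1 → 2
  4-2 → 2
  5-1 → 4
  2-0 → 2

0o2422527464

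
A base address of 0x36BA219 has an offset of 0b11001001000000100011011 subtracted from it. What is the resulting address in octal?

0o301620376

0x36BA219 = 0o332721031 in octal.
0b11001001000000100011011 = 0o31100433 in octal.
Subtract column by column in base 8:
  1-3 → 6 (borrow)
  3-3-1 → 7 (borrow)
  0-4-1 → 3 (borrow)
  1-0-1 → 0
  2-0 → 2
  7-1 → 6
  2-1 → 1
  3-3 → 0
  3-0 → 3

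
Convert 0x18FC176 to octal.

0o143740566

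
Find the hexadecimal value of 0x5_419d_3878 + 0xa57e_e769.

Add column by column in base 16, right to left:
  8+9 = 1 carry 1
  7+6+1 = e
  8+7 = f
  3+e = 1 carry 1
  d+e+1 = c carry 1
  9+7+1 = 1 carry 1
  1+5+1 = 7
  4+a = e
  5+0 = 5

0x5e71c1fe1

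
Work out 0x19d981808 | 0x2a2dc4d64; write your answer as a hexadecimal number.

0x3bfdc5d6c

OR each hex digit independently (no carries):
  1|2=3, 9|a=b, d|2=f, 9|d=d, 8|c=c, 1|4=5, 8|d=d, 0|6=6, 8|4=c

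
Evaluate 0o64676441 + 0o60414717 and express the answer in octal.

0o145313360

Add column by column in base 8, right to left:
  1+7 = 0 carry 1
  4+1+1 = 6
  4+7 = 3 carry 1
  6+4+1 = 3 carry 1
  7+1+1 = 1 carry 1
  6+4+1 = 3 carry 1
  4+0+1 = 5
  6+6 = 4 carry 1
  final carry 1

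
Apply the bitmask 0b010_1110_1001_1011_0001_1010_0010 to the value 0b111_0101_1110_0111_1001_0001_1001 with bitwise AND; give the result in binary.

0b010010010000011000100000000

AND bit by bit (1 only where both bits are 1):
  111010111100111100100011001
& 010111010011011000110100010
= 010010010000011000100000000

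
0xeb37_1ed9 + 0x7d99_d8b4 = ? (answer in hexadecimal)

0x168d0f78d

Add column by column in base 16, right to left:
  9+4 = d
  d+b = 8 carry 1
  e+8+1 = 7 carry 1
  1+d+1 = f
  7+9 = 0 carry 1
  3+9+1 = d
  b+d = 8 carry 1
  e+7+1 = 6 carry 1
  final carry 1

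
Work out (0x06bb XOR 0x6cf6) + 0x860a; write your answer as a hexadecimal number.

0xf057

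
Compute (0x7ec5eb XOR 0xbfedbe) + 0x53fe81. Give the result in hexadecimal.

0x11526d6

First 0x7ec5eb XOR 0xbfedbe = 0xc12855.
Add column by column in base 16, right to left:
  5+1 = 6
  5+8 = d
  8+e = 6 carry 1
  2+f+1 = 2 carry 1
  1+3+1 = 5
  c+5 = 1 carry 1
  final carry 1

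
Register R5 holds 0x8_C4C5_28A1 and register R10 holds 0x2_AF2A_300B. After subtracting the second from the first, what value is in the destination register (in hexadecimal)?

Subtract column by column in base 16:
  1-B → 6 (borrow)
  A-0-1 → 9
  8-0 → 8
  2-3 → F (borrow)
  5-A-1 → A (borrow)
  C-2-1 → 9
  4-F → 5 (borrow)
  C-A-1 → 1
  8-2 → 6

0x6159AF896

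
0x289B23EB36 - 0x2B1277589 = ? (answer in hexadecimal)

0x25E9FC75AD

Subtract column by column in base 16:
  6-9 → D (borrow)
  3-8-1 → A (borrow)
  B-5-1 → 5
  E-7 → 7
  3-7 → C (borrow)
  2-2-1 → F (borrow)
  B-1-1 → 9
  9-B → E (borrow)
  8-2-1 → 5
  2-0 → 2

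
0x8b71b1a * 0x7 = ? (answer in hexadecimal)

0x3d01bdb6

Multiply each base-16 digit by 7, carrying:
  a×7 = 70 → write 6 carry 4
  1×7+4 = 11 → write b
  b×7 = 77 → write d carry 4
  1×7+4 = 11 → write b
  7×7 = 49 → write 1 carry 3
  b×7+3 = 80 → write 0 carry 5
  8×7+5 = 61 → write d carry 3
  remaining carry: 3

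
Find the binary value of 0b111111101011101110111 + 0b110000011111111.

0b1000000011100001110110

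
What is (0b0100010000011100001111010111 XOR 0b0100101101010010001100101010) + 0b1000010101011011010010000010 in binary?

0b1001010010101001010101111111

First 0b0100010000011100001111010111 XOR 0b0100101101010010001100101010 = 0b0000111101001110000011111101.
Add column by column in base 2, right to left:
  1+0 = 1
  0+1 = 1
  1+0 = 1
  1+0 = 1
  1+0 = 1
  1+0 = 1
  1+0 = 1
  1+1 = 0 carry 1
  0+0+1 = 1
  0+0 = 0
  0+1 = 1
  0+0 = 0
  0+1 = 1
  1+1 = 0 carry 1
  1+0+1 = 0 carry 1
  1+1+1 = 1 carry 1
  0+1+1 = 0 carry 1
  0+0+1 = 1
  1+1 = 0 carry 1
  0+0+1 = 1
  1+1 = 0 carry 1
  1+0+1 = 0 carry 1
  1+1+1 = 1 carry 1
  1+0+1 = 0 carry 1
  0+0+1 = 1
  0+0 = 0
  0+0 = 0
  0+1 = 1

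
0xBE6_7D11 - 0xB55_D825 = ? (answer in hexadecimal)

0x90A4EC

Subtract column by column in base 16:
  1-5 → C (borrow)
  1-2-1 → E (borrow)
  D-8-1 → 4
  7-D → A (borrow)
  6-5-1 → 0
  E-5 → 9
  B-B → 0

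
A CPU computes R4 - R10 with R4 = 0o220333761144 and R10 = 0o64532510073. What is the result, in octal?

Subtract column by column in base 8:
  4-3 → 1
  4-7 → 5 (borrow)
  1-0-1 → 0
  1-0 → 1
  6-1 → 5
  7-5 → 2
  3-2 → 1
  3-3 → 0
  3-5 → 6 (borrow)
  0-4-1 → 3 (borrow)
  2-6-1 → 3 (borrow)
  2-0-1 → 1

0o133601251051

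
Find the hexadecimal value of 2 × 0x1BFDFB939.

0x37FBF7272

Multiply each base-16 digit by 2, carrying:
  9×2 = 18 → write 2 carry 1
  3×2+1 = 7 → write 7
  9×2 = 18 → write 2 carry 1
  B×2+1 = 23 → write 7 carry 1
  F×2+1 = 31 → write F carry 1
  D×2+1 = 27 → write B carry 1
  F×2+1 = 31 → write F carry 1
  B×2+1 = 23 → write 7 carry 1
  1×2+1 = 3 → write 3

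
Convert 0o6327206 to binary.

Each octal digit is 3 bits: 6=110 3=011 2=010 7=111 2=010 0=000 6=110.

0b110011010111010000110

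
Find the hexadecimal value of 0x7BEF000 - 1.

0x7BEEFFF

The trailing 3 digits are 0, so subtracting 1 borrows through: they become F and the next digit up decrements.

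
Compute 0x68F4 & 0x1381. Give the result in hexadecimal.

AND each hex digit independently (no carries):
  6&1=0, 8&3=0, F&8=8, 4&1=0

0x0080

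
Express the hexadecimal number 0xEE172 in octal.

0o3560562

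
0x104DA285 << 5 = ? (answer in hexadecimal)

5 bits is not a whole number of base-16 digits; in binary: 10000010011011010001010000101 << 5 = 1000001001101101000101000010100000.

0x209B450A0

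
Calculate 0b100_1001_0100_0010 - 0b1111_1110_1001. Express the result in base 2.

0b11100101011001

Subtract column by column in base 2:
  0-1 → 1 (borrow)
  1-0-1 → 0
  0-0 → 0
  0-1 → 1 (borrow)
  0-0-1 → 1 (borrow)
  0-1-1 → 0 (borrow)
  1-1-1 → 1 (borrow)
  0-1-1 → 0 (borrow)
  1-1-1 → 1 (borrow)
  0-1-1 → 0 (borrow)
  0-1-1 → 0 (borrow)
  1-1-1 → 1 (borrow)
  0-0-1 → 1 (borrow)
  0-0-1 → 1 (borrow)
  1-0-1 → 0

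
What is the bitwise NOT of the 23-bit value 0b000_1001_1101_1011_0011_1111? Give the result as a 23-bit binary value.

0b11101100010010011000000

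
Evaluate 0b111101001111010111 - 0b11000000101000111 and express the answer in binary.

0b100101001010010000

Subtract column by column in base 2:
  1-1 → 0
  1-1 → 0
  1-1 → 0
  0-0 → 0
  1-0 → 1
  0-0 → 0
  1-1 → 0
  1-0 → 1
  1-1 → 0
  1-0 → 1
  0-0 → 0
  0-0 → 0
  1-0 → 1
  0-0 → 0
  1-0 → 1
  1-1 → 0
  1-1 → 0
  1-0 → 1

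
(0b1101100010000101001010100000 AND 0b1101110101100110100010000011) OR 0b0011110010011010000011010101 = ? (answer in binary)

0b1101100010000101001010100000 AND 0b1101110101100110100010000011 = 0b1101100000000100000010000000.
Then OR with 0b0011110010011010000011010101.

0b1111110010011110000011010101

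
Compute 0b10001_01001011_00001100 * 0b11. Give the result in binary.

0b1100111110000100100100

Multiply each base-2 digit by 3, carrying:
  0×3 = 0 → write 0
  0×3 = 0 → write 0
  1×3 = 3 → write 1 carry 1
  1×3+1 = 4 → write 0 carry 2
  0×3+2 = 2 → write 0 carry 1
  0×3+1 = 1 → write 1
  0×3 = 0 → write 0
  0×3 = 0 → write 0
  1×3 = 3 → write 1 carry 1
  1×3+1 = 4 → write 0 carry 2
  0×3+2 = 2 → write 0 carry 1
  1×3+1 = 4 → write 0 carry 2
  0×3+2 = 2 → write 0 carry 1
  0×3+1 = 1 → write 1
  1×3 = 3 → write 1 carry 1
  0×3+1 = 1 → write 1
  1×3 = 3 → write 1 carry 1
  0×3+1 = 1 → write 1
  0×3 = 0 → write 0
  0×3 = 0 → write 0
  1×3 = 3 → write 1 carry 1
  remaining carry: 1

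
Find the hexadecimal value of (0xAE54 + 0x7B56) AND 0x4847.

0x802

Add column by column in base 16, right to left:
  4+6 = A
  5+5 = A
  E+B = 9 carry 1
  A+7+1 = 2 carry 1
  final carry 1
Sum = 0x129AA; now AND with 0x4847:
  1&0=0, 2&4=0, 9&8=8, A&4=0, A&7=2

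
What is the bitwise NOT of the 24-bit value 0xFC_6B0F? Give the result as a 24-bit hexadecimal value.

0x0394F0

Each hex digit d becomes F−d:
  F→0, C→3, 6→9, B→4, 0→F, F→0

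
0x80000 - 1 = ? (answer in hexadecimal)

0x7FFFF

The trailing 4 digits are 0, so subtracting 1 borrows through: they become F and the next digit up decrements.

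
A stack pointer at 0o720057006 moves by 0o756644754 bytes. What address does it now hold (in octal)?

Add column by column in base 8, right to left:
  6+4 = 2 carry 1
  0+5+1 = 6
  0+7 = 7
  7+4 = 3 carry 1
  5+4+1 = 2 carry 1
  0+6+1 = 7
  0+6 = 6
  2+5 = 7
  7+7 = 6 carry 1
  final carry 1

0o1676723762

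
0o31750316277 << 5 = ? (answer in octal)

0o1476414713740

5 bits is not a whole number of base-8 digits; in binary: 11001111101000011001110010111111 << 5 = 1100111110100001100111001011111100000.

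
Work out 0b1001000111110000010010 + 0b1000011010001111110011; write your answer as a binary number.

0b10001100010000000000101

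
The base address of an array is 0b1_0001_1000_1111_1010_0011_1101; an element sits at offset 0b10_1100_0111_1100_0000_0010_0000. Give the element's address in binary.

0b11111000001011101001011101

Add column by column in base 2, right to left:
  1+0 = 1
  0+0 = 0
  1+0 = 1
  1+0 = 1
  1+0 = 1
  1+1 = 0 carry 1
  0+0+1 = 1
  0+0 = 0
  0+0 = 0
  1+0 = 1
  0+0 = 0
  1+0 = 1
  1+0 = 1
  1+0 = 1
  1+1 = 0 carry 1
  1+1+1 = 1 carry 1
  0+1+1 = 0 carry 1
  0+1+1 = 0 carry 1
  0+1+1 = 0 carry 1
  1+0+1 = 0 carry 1
  1+0+1 = 0 carry 1
  0+0+1 = 1
  0+1 = 1
  0+1 = 1
  1+0 = 1
  0+1 = 1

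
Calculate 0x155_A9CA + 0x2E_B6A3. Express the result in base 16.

Add column by column in base 16, right to left:
  A+3 = D
  C+A = 6 carry 1
  9+6+1 = 0 carry 1
  A+B+1 = 6 carry 1
  5+E+1 = 4 carry 1
  5+2+1 = 8
  1+0 = 1

0x184606D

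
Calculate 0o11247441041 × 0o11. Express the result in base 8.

Multiply each base-8 digit by 9, carrying:
  1×9 = 9 → write 1 carry 1
  4×9+1 = 37 → write 5 carry 4
  0×9+4 = 4 → write 4
  1×9 = 9 → write 1 carry 1
  4×9+1 = 37 → write 5 carry 4
  4×9+4 = 40 → write 0 carry 5
  7×9+5 = 68 → write 4 carry 8
  4×9+8 = 44 → write 4 carry 5
  2×9+5 = 23 → write 7 carry 2
  1×9+2 = 11 → write 3 carry 1
  1×9+1 = 10 → write 2 carry 1
  remaining carry: 1

0o123744051451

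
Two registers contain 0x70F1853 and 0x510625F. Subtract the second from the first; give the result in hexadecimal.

0x1FEB5F4

Subtract column by column in base 16:
  3-F → 4 (borrow)
  5-5-1 → F (borrow)
  8-2-1 → 5
  1-6 → B (borrow)
  F-0-1 → E
  0-1 → F (borrow)
  7-5-1 → 1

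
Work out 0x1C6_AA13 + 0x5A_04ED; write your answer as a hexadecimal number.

Add column by column in base 16, right to left:
  3+D = 0 carry 1
  1+E+1 = 0 carry 1
  A+4+1 = F
  A+0 = A
  6+A = 0 carry 1
  C+5+1 = 2 carry 1
  1+0+1 = 2

0x220AF00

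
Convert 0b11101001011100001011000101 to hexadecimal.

Group the bits into nibbles: 0011 1010 0101 1100 0010 1100 0101 → 3A5C2C5.

0x3A5C2C5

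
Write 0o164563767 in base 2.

0b1110100101110011111110111

Each octal digit is 3 bits: 1=001 6=110 4=100 5=101 6=110 3=011 7=111 6=110 7=111.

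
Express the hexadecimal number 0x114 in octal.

0o424

Expand each hex digit to 4 bits: 1=0001 1=0001 4=0100.
Group the bits in threes: 100 010 100 → 424.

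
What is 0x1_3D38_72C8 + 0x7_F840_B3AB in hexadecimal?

0x935792673

Add column by column in base 16, right to left:
  8+B = 3 carry 1
  C+A+1 = 7 carry 1
  2+3+1 = 6
  7+B = 2 carry 1
  8+0+1 = 9
  3+4 = 7
  D+8 = 5 carry 1
  3+F+1 = 3 carry 1
  1+7+1 = 9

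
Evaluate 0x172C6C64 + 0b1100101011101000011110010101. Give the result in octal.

0o4366571771

0x172C6C64 = 0o2713066144 in octal.
0b1100101011101000011110010101 = 0o1453503625 in octal.
Add column by column in base 8, right to left:
  4+5 = 1 carry 1
  4+2+1 = 7
  1+6 = 7
  6+3 = 1 carry 1
  6+0+1 = 7
  0+5 = 5
  3+3 = 6
  1+5 = 6
  7+4 = 3 carry 1
  2+1+1 = 4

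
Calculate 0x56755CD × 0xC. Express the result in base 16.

0x40D8059C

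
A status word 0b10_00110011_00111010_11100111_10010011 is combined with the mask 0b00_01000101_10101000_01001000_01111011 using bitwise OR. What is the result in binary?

0b1001110111101110101110111111111011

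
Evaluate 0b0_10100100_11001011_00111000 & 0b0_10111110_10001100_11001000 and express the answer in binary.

0b0101001001000100000001000

AND bit by bit (1 only where both bits are 1):
  0101001001100101100111000
& 0101111101000110011001000
= 0101001001000100000001000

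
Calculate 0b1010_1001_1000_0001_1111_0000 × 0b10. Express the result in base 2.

Multiply each base-2 digit by 2, carrying:
  0×2 = 0 → write 0
  0×2 = 0 → write 0
  0×2 = 0 → write 0
  0×2 = 0 → write 0
  1×2 = 2 → write 0 carry 1
  1×2+1 = 3 → write 1 carry 1
  1×2+1 = 3 → write 1 carry 1
  1×2+1 = 3 → write 1 carry 1
  1×2+1 = 3 → write 1 carry 1
  0×2+1 = 1 → write 1
  0×2 = 0 → write 0
  0×2 = 0 → write 0
  0×2 = 0 → write 0
  0×2 = 0 → write 0
  0×2 = 0 → write 0
  1×2 = 2 → write 0 carry 1
  1×2+1 = 3 → write 1 carry 1
  0×2+1 = 1 → write 1
  0×2 = 0 → write 0
  1×2 = 2 → write 0 carry 1
  0×2+1 = 1 → write 1
  1×2 = 2 → write 0 carry 1
  0×2+1 = 1 → write 1
  1×2 = 2 → write 0 carry 1
  remaining carry: 1

0b1010100110000001111100000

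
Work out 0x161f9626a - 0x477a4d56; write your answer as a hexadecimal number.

0x11a7f1514

Subtract column by column in base 16:
  a-6 → 4
  6-5 → 1
  2-d → 5 (borrow)
  6-4-1 → 1
  9-a → f (borrow)
  f-7-1 → 7
  1-7 → a (borrow)
  6-4-1 → 1
  1-0 → 1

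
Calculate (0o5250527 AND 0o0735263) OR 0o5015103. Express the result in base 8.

0o5250527 AND 0o0735263 = 0o0210023.
Then OR with 0o5015103.

0o5215123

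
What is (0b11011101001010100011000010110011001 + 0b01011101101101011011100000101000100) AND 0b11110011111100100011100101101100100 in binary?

Add column by column in base 2, right to left:
  1+0 = 1
  0+0 = 0
  0+1 = 1
  1+0 = 1
  1+0 = 1
  0+0 = 0
  0+1 = 1
  1+0 = 1
  1+1 = 0 carry 1
  0+0+1 = 1
  1+0 = 1
  0+0 = 0
  0+0 = 0
  0+0 = 0
  0+1 = 1
  1+1 = 0 carry 1
  1+1+1 = 1 carry 1
  0+0+1 = 1
  0+1 = 1
  0+1 = 1
  1+0 = 1
  0+1 = 1
  1+0 = 1
  0+1 = 1
  1+1 = 0 carry 1
  0+0+1 = 1
  0+1 = 1
  1+1 = 0 carry 1
  0+0+1 = 1
  1+1 = 0 carry 1
  1+1+1 = 1 carry 1
  1+1+1 = 1 carry 1
  0+0+1 = 1
  1+1 = 0 carry 1
  1+0+1 = 0 carry 1
  final carry 1
Sum = 0b100111010110111111110100011011011101; now AND with 0b11110011111100100011100101101100100:
  100111010110111111110100011011011101
& 011110011111100100011100101101100100
= 000110010110100100010100001001000100

0b110010110100100010100001001000100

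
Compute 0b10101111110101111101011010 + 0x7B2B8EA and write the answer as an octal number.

0b10101111110101111101011010 = 0o257657532 in octal.
0x7B2B8EA = 0o754534352 in octal.
Add column by column in base 8, right to left:
  2+2 = 4
  3+5 = 0 carry 1
  5+3+1 = 1 carry 1
  7+4+1 = 4 carry 1
  5+3+1 = 1 carry 1
  6+5+1 = 4 carry 1
  7+4+1 = 4 carry 1
  5+5+1 = 3 carry 1
  2+7+1 = 2 carry 1
  final carry 1

0o1234414104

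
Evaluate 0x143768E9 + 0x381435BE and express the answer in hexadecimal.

0x4C4B9EA7

Add column by column in base 16, right to left:
  9+E = 7 carry 1
  E+B+1 = A carry 1
  8+5+1 = E
  6+3 = 9
  7+4 = B
  3+1 = 4
  4+8 = C
  1+3 = 4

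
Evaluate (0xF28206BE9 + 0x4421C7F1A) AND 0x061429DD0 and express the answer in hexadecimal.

0x60008900

Add column by column in base 16, right to left:
  9+A = 3 carry 1
  E+1+1 = 0 carry 1
  B+F+1 = B carry 1
  6+7+1 = E
  0+C = C
  2+1 = 3
  8+2 = A
  2+4 = 6
  F+4 = 3 carry 1
  final carry 1
Sum = 0x136A3CEB03; now AND with 0x061429DD0:
  1&0=0, 3&0=0, 6&6=6, A&1=0, 3&4=0, C&2=0, E&9=8, B&D=9, 0&D=0, 3&0=0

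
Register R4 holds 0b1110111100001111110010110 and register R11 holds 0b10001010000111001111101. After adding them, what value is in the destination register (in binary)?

Add column by column in base 2, right to left:
  0+1 = 1
  1+0 = 1
  1+1 = 0 carry 1
  0+1+1 = 0 carry 1
  1+1+1 = 1 carry 1
  0+1+1 = 0 carry 1
  0+1+1 = 0 carry 1
  1+0+1 = 0 carry 1
  1+0+1 = 0 carry 1
  1+1+1 = 1 carry 1
  1+1+1 = 1 carry 1
  1+1+1 = 1 carry 1
  1+0+1 = 0 carry 1
  0+0+1 = 1
  0+0 = 0
  0+0 = 0
  0+1 = 1
  1+0 = 1
  1+1 = 0 carry 1
  1+0+1 = 0 carry 1
  1+0+1 = 0 carry 1
  0+0+1 = 1
  1+1 = 0 carry 1
  1+0+1 = 0 carry 1
  1+0+1 = 0 carry 1
  final carry 1

0b10001000110010111000010011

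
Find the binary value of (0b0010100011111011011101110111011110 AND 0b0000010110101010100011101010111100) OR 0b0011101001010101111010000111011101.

0b11101011111111111011100111011101

0b0010100011111011011101110111011110 AND 0b0000010110101010100011101010111100 = 0b0000000010101010000001100010011100.
Then OR with 0b0011101001010101111010000111011101.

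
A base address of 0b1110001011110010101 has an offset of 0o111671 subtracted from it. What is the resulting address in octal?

0b1110001011110010101 = 0o1613625 in octal.
Subtract column by column in base 8:
  5-1 → 4
  2-7 → 3 (borrow)
  6-6-1 → 7 (borrow)
  3-1-1 → 1
  1-1 → 0
  6-1 → 5
  1-0 → 1

0o1501734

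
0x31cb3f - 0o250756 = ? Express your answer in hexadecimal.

0o250756 = 0x151ee in hexadecimal.
Subtract column by column in base 16:
  f-e → 1
  3-e → 5 (borrow)
  b-1-1 → 9
  c-5 → 7
  1-1 → 0
  3-0 → 3

0x307951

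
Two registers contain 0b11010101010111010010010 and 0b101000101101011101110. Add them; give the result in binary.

0b11111110000100110000000

Add column by column in base 2, right to left:
  0+0 = 0
  1+1 = 0 carry 1
  0+1+1 = 0 carry 1
  0+1+1 = 0 carry 1
  1+0+1 = 0 carry 1
  0+1+1 = 0 carry 1
  0+1+1 = 0 carry 1
  1+1+1 = 1 carry 1
  0+0+1 = 1
  1+1 = 0 carry 1
  1+0+1 = 0 carry 1
  1+1+1 = 1 carry 1
  0+1+1 = 0 carry 1
  1+0+1 = 0 carry 1
  0+1+1 = 0 carry 1
  1+0+1 = 0 carry 1
  0+0+1 = 1
  1+0 = 1
  0+1 = 1
  1+0 = 1
  0+1 = 1
  1+0 = 1
  1+0 = 1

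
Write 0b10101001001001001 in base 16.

0x15249

Group the bits into nibbles: 0001 0101 0010 0100 1001 → 15249.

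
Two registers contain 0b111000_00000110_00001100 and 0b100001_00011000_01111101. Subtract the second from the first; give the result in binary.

0b101101110110110001111

Subtract column by column in base 2:
  0-1 → 1 (borrow)
  0-0-1 → 1 (borrow)
  1-1-1 → 1 (borrow)
  1-1-1 → 1 (borrow)
  0-1-1 → 0 (borrow)
  0-1-1 → 0 (borrow)
  0-1-1 → 0 (borrow)
  0-0-1 → 1 (borrow)
  0-0-1 → 1 (borrow)
  1-0-1 → 0
  1-0 → 1
  0-1 → 1 (borrow)
  0-1-1 → 0 (borrow)
  0-0-1 → 1 (borrow)
  0-0-1 → 1 (borrow)
  0-0-1 → 1 (borrow)
  0-1-1 → 0 (borrow)
  0-0-1 → 1 (borrow)
  0-0-1 → 1 (borrow)
  1-0-1 → 0
  1-0 → 1
  1-1 → 0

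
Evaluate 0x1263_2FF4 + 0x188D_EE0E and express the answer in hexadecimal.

0x2AF11E02

Add column by column in base 16, right to left:
  4+E = 2 carry 1
  F+0+1 = 0 carry 1
  F+E+1 = E carry 1
  2+E+1 = 1 carry 1
  3+D+1 = 1 carry 1
  6+8+1 = F
  2+8 = A
  1+1 = 2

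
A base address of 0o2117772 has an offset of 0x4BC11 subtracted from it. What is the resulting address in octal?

0x4BC11 = 0o1136021 in octal.
Subtract column by column in base 8:
  2-1 → 1
  7-2 → 5
  7-0 → 7
  7-6 → 1
  1-3 → 6 (borrow)
  1-1-1 → 7 (borrow)
  2-1-1 → 0

0o761751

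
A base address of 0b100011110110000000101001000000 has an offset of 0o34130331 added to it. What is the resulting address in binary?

0b100100010010001011101100011001

0o34130331 = 0b11100001011000011011001 in binary.
Add column by column in base 2, right to left:
  0+1 = 1
  0+0 = 0
  0+0 = 0
  0+1 = 1
  0+1 = 1
  0+0 = 0
  1+1 = 0 carry 1
  0+1+1 = 0 carry 1
  0+0+1 = 1
  1+0 = 1
  0+0 = 0
  1+0 = 1
  0+1 = 1
  0+1 = 1
  0+0 = 0
  0+1 = 1
  0+0 = 0
  0+0 = 0
  0+0 = 0
  1+0 = 1
  1+1 = 0 carry 1
  0+1+1 = 0 carry 1
  1+1+1 = 1 carry 1
  1+0+1 = 0 carry 1
  1+0+1 = 0 carry 1
  1+0+1 = 0 carry 1
  0+0+1 = 1
  0+0 = 0
  0+0 = 0
  1+0 = 1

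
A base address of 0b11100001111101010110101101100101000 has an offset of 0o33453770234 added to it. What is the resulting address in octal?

0o375426645704

0b11100001111101010110101101100101000 = 0o341752655450 in octal.
Add column by column in base 8, right to left:
  0+4 = 4
  5+3 = 0 carry 1
  4+2+1 = 7
  5+0 = 5
  5+7 = 4 carry 1
  6+7+1 = 6 carry 1
  2+3+1 = 6
  5+5 = 2 carry 1
  7+4+1 = 4 carry 1
  1+3+1 = 5
  4+3 = 7
  3+0 = 3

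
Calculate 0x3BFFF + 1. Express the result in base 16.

0x3C000

The trailing 3 digits are F (max in base 16), so adding 1 cascades: they roll to 0 and the next digit up increments.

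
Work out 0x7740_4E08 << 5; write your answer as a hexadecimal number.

0xEE809C100

5 bits is not a whole number of base-16 digits; in binary: 1110111010000000100111000001000 << 5 = 111011101000000010011100000100000000.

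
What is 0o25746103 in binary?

0b10101111100110001000011

Each octal digit is 3 bits: 2=010 5=101 7=111 4=100 6=110 1=001 0=000 3=011.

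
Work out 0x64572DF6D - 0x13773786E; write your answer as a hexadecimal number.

Subtract column by column in base 16:
  D-E → F (borrow)
  6-6-1 → F (borrow)
  F-8-1 → 6
  D-7 → 6
  2-3 → F (borrow)
  7-7-1 → F (borrow)
  5-7-1 → D (borrow)
  4-3-1 → 0
  6-1 → 5

0x50DFF66FF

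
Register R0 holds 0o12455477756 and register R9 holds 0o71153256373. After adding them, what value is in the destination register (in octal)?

Add column by column in base 8, right to left:
  6+3 = 1 carry 1
  5+7+1 = 5 carry 1
  7+3+1 = 3 carry 1
  7+6+1 = 6 carry 1
  7+5+1 = 5 carry 1
  4+2+1 = 7
  5+3 = 0 carry 1
  5+5+1 = 3 carry 1
  4+1+1 = 6
  2+1 = 3
  1+7 = 0 carry 1
  final carry 1

0o103630756351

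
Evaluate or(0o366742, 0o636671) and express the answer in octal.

OR each oct digit independently (no carries):
  3|6=7, 6|3=7, 6|6=6, 7|6=7, 4|7=7, 2|1=3

0o776773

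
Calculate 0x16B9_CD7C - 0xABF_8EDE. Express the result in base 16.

Subtract column by column in base 16:
  C-E → E (borrow)
  7-D-1 → 9 (borrow)
  D-E-1 → E (borrow)
  C-8-1 → 3
  9-F → A (borrow)
  B-B-1 → F (borrow)
  6-A-1 → B (borrow)
  1-0-1 → 0

0xBFA3E9E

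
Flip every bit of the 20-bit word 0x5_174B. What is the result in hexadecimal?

0xAE8B4

Each hex digit d becomes F−d:
  5→A, 1→E, 7→8, 4→B, B→4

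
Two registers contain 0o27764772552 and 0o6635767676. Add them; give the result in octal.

0o36622762450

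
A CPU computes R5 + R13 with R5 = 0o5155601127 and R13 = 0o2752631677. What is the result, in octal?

0o10130433026

Add column by column in base 8, right to left:
  7+7 = 6 carry 1
  2+7+1 = 2 carry 1
  1+6+1 = 0 carry 1
  1+1+1 = 3
  0+3 = 3
  6+6 = 4 carry 1
  5+2+1 = 0 carry 1
  5+5+1 = 3 carry 1
  1+7+1 = 1 carry 1
  5+2+1 = 0 carry 1
  final carry 1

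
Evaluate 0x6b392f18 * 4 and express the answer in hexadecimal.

0x1ace4bc60

Multiply each base-16 digit by 4, carrying:
  8×4 = 32 → write 0 carry 2
  1×4+2 = 6 → write 6
  f×4 = 60 → write c carry 3
  2×4+3 = 11 → write b
  9×4 = 36 → write 4 carry 2
  3×4+2 = 14 → write e
  b×4 = 44 → write c carry 2
  6×4+2 = 26 → write a carry 1
  remaining carry: 1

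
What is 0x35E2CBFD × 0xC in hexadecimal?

Multiply each base-16 digit by 12, carrying:
  D×12 = 156 → write C carry 9
  F×12+9 = 189 → write D carry 11
  B×12+11 = 143 → write F carry 8
  C×12+8 = 152 → write 8 carry 9
  2×12+9 = 33 → write 1 carry 2
  E×12+2 = 170 → write A carry 10
  5×12+10 = 70 → write 6 carry 4
  3×12+4 = 40 → write 8 carry 2
  remaining carry: 2

0x286A18FDC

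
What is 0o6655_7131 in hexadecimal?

0xdade59

Each octal digit is 3 bits: 6=110 6=110 5=101 5=101 7=111 1=001 3=011 1=001.
Group the bits into nibbles: 1101 1010 1101 1110 0101 1001 → dade59.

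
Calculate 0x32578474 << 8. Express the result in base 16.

Shifting left by 8 bits = 2 hex digits: append 2 zeros.

0x3257847400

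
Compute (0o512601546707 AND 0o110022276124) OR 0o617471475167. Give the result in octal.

0o512601546707 AND 0o110022276124 = 0o110000046104.
Then OR with 0o617471475167.

0o717471477167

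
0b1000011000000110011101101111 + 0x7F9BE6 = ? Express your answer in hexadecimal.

0x8E00355

0b1000011000000110011101101111 = 0x860676F in hexadecimal.
Add column by column in base 16, right to left:
  F+6 = 5 carry 1
  6+E+1 = 5 carry 1
  7+B+1 = 3 carry 1
  6+9+1 = 0 carry 1
  0+F+1 = 0 carry 1
  6+7+1 = E
  8+0 = 8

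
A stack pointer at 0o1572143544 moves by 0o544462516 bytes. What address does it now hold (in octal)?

0o2336626262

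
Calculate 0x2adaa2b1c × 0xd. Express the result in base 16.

0x22d1a4306c

Multiply each base-16 digit by 13, carrying:
  c×13 = 156 → write c carry 9
  1×13+9 = 22 → write 6 carry 1
  b×13+1 = 144 → write 0 carry 9
  2×13+9 = 35 → write 3 carry 2
  a×13+2 = 132 → write 4 carry 8
  a×13+8 = 138 → write a carry 8
  d×13+8 = 177 → write 1 carry 11
  a×13+11 = 141 → write d carry 8
  2×13+8 = 34 → write 2 carry 2
  remaining carry: 2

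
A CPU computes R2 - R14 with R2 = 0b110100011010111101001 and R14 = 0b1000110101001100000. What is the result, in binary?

0b101011100101110001001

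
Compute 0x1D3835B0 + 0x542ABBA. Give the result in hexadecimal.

0x227AE16A

Add column by column in base 16, right to left:
  0+A = A
  B+B = 6 carry 1
  5+B+1 = 1 carry 1
  3+A+1 = E
  8+2 = A
  3+4 = 7
  D+5 = 2 carry 1
  1+0+1 = 2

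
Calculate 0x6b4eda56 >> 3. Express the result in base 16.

0xd69db4a

3 bits is not a whole number of base-16 digits; in binary: 1101011010011101101101001010110 >> 3 = 1101011010011101101101001010.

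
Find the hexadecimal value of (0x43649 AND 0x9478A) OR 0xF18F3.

0xF1EFB

0x43649 AND 0x9478A = 0x00608.
Then OR with 0xF18F3.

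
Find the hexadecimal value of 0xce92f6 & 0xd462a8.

AND each hex digit independently (no carries):
  c&d=c, e&4=4, 9&6=0, 2&2=2, f&a=a, 6&8=0

0xc402a0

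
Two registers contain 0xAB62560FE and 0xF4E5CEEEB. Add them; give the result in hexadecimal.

Add column by column in base 16, right to left:
  E+B = 9 carry 1
  F+E+1 = E carry 1
  0+E+1 = F
  6+E = 4 carry 1
  5+C+1 = 2 carry 1
  2+5+1 = 8
  6+E = 4 carry 1
  B+4+1 = 0 carry 1
  A+F+1 = A carry 1
  final carry 1

0x1A04824FE9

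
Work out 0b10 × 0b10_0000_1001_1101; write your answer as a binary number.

0b100000100111010

Multiply each base-2 digit by 2, carrying:
  1×2 = 2 → write 0 carry 1
  0×2+1 = 1 → write 1
  1×2 = 2 → write 0 carry 1
  1×2+1 = 3 → write 1 carry 1
  1×2+1 = 3 → write 1 carry 1
  0×2+1 = 1 → write 1
  0×2 = 0 → write 0
  1×2 = 2 → write 0 carry 1
  0×2+1 = 1 → write 1
  0×2 = 0 → write 0
  0×2 = 0 → write 0
  0×2 = 0 → write 0
  0×2 = 0 → write 0
  1×2 = 2 → write 0 carry 1
  remaining carry: 1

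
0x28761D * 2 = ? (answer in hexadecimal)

0x50EC3A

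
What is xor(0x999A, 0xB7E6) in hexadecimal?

0x2E7C

XOR each hex digit independently (no carries):
  9^B=2, 9^7=E, 9^E=7, A^6=C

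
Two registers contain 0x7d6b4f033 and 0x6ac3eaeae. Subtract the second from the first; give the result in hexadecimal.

0x12a764185

Subtract column by column in base 16:
  3-e → 5 (borrow)
  3-a-1 → 8 (borrow)
  0-e-1 → 1 (borrow)
  f-a-1 → 4
  4-e → 6 (borrow)
  b-3-1 → 7
  6-c → a (borrow)
  d-a-1 → 2
  7-6 → 1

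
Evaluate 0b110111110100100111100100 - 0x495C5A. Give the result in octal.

0o45366612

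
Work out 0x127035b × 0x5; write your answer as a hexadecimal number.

Multiply each base-16 digit by 5, carrying:
  b×5 = 55 → write 7 carry 3
  5×5+3 = 28 → write c carry 1
  3×5+1 = 16 → write 0 carry 1
  0×5+1 = 1 → write 1
  7×5 = 35 → write 3 carry 2
  2×5+2 = 12 → write c
  1×5 = 5 → write 5

0x5c310c7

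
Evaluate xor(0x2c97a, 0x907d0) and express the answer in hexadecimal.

0xbceaa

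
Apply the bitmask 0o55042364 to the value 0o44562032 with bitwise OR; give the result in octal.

OR each oct digit independently (no carries):
  4|5=5, 4|5=5, 5|0=5, 6|4=6, 2|2=2, 0|3=3, 3|6=7, 2|4=6

0o55562376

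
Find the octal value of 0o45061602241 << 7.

0o11214340450200

7 bits is not a whole number of base-8 digits; in binary: 100101000110001110000010010100001 << 7 = 1001010001100011100000100101000010000000.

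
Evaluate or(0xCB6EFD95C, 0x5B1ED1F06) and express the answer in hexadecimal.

0xDB7EFDF5E

OR each hex digit independently (no carries):
  C|5=D, B|B=B, 6|1=7, E|E=E, F|D=F, D|1=D, 9|F=F, 5|0=5, C|6=E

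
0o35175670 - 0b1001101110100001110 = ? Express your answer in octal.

0o34017252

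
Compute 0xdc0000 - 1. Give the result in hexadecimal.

0xdbffff

The trailing 4 digits are 0, so subtracting 1 borrows through: they become F and the next digit up decrements.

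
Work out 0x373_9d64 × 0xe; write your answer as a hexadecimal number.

0x30529b78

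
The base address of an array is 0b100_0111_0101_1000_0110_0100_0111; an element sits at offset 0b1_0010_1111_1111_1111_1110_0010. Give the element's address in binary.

Add column by column in base 2, right to left:
  1+0 = 1
  1+1 = 0 carry 1
  1+0+1 = 0 carry 1
  0+0+1 = 1
  0+0 = 0
  0+1 = 1
  1+1 = 0 carry 1
  0+1+1 = 0 carry 1
  0+1+1 = 0 carry 1
  1+1+1 = 1 carry 1
  1+1+1 = 1 carry 1
  0+1+1 = 0 carry 1
  0+1+1 = 0 carry 1
  0+1+1 = 0 carry 1
  0+1+1 = 0 carry 1
  1+1+1 = 1 carry 1
  1+1+1 = 1 carry 1
  0+1+1 = 0 carry 1
  1+1+1 = 1 carry 1
  0+1+1 = 0 carry 1
  1+0+1 = 0 carry 1
  1+1+1 = 1 carry 1
  1+0+1 = 0 carry 1
  0+0+1 = 1
  0+1 = 1
  0+0 = 0
  1+0 = 1

0b101101001011000011000101001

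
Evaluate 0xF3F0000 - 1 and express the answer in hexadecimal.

0xF3EFFFF

The trailing 4 digits are 0, so subtracting 1 borrows through: they become F and the next digit up decrements.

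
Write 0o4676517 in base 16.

Each octal digit is 3 bits: 4=100 6=110 7=111 6=110 5=101 1=001 7=111.
Group the bits into nibbles: 0001 0011 0111 1101 0100 1111 → 137D4F.

0x137D4F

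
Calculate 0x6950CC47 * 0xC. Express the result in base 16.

Multiply each base-16 digit by 12, carrying:
  7×12 = 84 → write 4 carry 5
  4×12+5 = 53 → write 5 carry 3
  C×12+3 = 147 → write 3 carry 9
  C×12+9 = 153 → write 9 carry 9
  0×12+9 = 9 → write 9
  5×12 = 60 → write C carry 3
  9×12+3 = 111 → write F carry 6
  6×12+6 = 78 → write E carry 4
  remaining carry: 4

0x4EFC99354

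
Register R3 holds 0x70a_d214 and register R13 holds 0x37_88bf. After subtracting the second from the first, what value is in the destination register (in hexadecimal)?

Subtract column by column in base 16:
  4-f → 5 (borrow)
  1-b-1 → 5 (borrow)
  2-8-1 → 9 (borrow)
  d-8-1 → 4
  a-7 → 3
  0-3 → d (borrow)
  7-0-1 → 6

0x6d34955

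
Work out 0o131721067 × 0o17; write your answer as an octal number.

Multiply each base-8 digit by 15, carrying:
  7×15 = 105 → write 1 carry 13
  6×15+13 = 103 → write 7 carry 12
  0×15+12 = 12 → write 4 carry 1
  1×15+1 = 16 → write 0 carry 2
  2×15+2 = 32 → write 0 carry 4
  7×15+4 = 109 → write 5 carry 13
  1×15+13 = 28 → write 4 carry 3
  3×15+3 = 48 → write 0 carry 6
  1×15+6 = 21 → write 5 carry 2
  remaining carry: 2

0o2504500471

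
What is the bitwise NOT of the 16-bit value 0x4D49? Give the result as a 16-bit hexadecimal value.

Each hex digit d becomes F−d:
  4→B, D→2, 4→B, 9→6

0xB2B6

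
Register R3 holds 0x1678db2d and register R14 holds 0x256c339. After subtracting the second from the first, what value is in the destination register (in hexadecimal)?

0x142217f4

Subtract column by column in base 16:
  d-9 → 4
  2-3 → f (borrow)
  b-3-1 → 7
  d-c → 1
  8-6 → 2
  7-5 → 2
  6-2 → 4
  1-0 → 1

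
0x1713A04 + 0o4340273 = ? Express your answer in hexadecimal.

0o4340273 = 0x11C0BB in hexadecimal.
Add column by column in base 16, right to left:
  4+B = F
  0+B = B
  A+0 = A
  3+C = F
  1+1 = 2
  7+1 = 8
  1+0 = 1

0x182FABF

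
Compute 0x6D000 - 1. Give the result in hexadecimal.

0x6CFFF

The trailing 3 digits are 0, so subtracting 1 borrows through: they become F and the next digit up decrements.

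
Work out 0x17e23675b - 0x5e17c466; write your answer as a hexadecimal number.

Subtract column by column in base 16:
  b-6 → 5
  5-6 → f (borrow)
  7-4-1 → 2
  6-c → a (borrow)
  3-7-1 → b (borrow)
  2-1-1 → 0
  e-e → 0
  7-5 → 2
  1-0 → 1

0x1200ba2f5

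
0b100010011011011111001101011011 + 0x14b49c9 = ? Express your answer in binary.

0x14b49c9 = 0b1010010110100100111001001 in binary.
Add column by column in base 2, right to left:
  1+1 = 0 carry 1
  1+0+1 = 0 carry 1
  0+0+1 = 1
  1+1 = 0 carry 1
  1+0+1 = 0 carry 1
  0+0+1 = 1
  1+1 = 0 carry 1
  0+1+1 = 0 carry 1
  1+1+1 = 1 carry 1
  1+0+1 = 0 carry 1
  0+0+1 = 1
  0+1 = 1
  1+0 = 1
  1+0 = 1
  1+1 = 0 carry 1
  1+0+1 = 0 carry 1
  1+1+1 = 1 carry 1
  0+1+1 = 0 carry 1
  1+0+1 = 0 carry 1
  1+1+1 = 1 carry 1
  0+0+1 = 1
  1+0 = 1
  1+1 = 0 carry 1
  0+0+1 = 1
  0+1 = 1
  1+0 = 1
  0+0 = 0
  0+0 = 0
  0+0 = 0
  1+0 = 1

0b100011101110010011110100100100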